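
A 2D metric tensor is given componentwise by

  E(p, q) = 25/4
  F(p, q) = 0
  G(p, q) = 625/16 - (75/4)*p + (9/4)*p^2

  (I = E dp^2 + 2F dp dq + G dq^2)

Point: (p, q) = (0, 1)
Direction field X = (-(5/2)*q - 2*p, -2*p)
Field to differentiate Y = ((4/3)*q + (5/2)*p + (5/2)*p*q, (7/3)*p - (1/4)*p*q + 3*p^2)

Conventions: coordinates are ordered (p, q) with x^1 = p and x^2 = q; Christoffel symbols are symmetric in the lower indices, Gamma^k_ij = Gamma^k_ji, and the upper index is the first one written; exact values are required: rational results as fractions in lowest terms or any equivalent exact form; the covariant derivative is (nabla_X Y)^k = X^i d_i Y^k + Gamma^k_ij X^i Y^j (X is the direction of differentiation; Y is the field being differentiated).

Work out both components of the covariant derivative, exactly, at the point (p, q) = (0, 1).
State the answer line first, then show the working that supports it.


Answer: (nabla_X Y)^p = -25/2, (nabla_X Y)^q = -125/24

E = 25/4, F = 0, G = 625/16 at the point
E_p = 0, E_q = 0, F_p = 0, F_q = 0, G_p = -75/4, G_q = 0
EG - F^2 = 15625/64;  g^inv = (64/15625) * [[625/16, 0], [0, 25/4]]
first-kind symbols [ij,l] = (1/2)(d_i g_jl + d_j g_il - d_l g_ij): [pp,p] = E_p/2 = 0, [pp,q] = F_p - E_q/2 = 0, [pq,p] = E_q/2 = 0, [pq,q] = G_p/2 = -75/8, [qq,p] = F_q - G_p/2 = 75/8, [qq,q] = G_q/2 = 0
Gamma^p_ij = (G*[ij,p] - F*[ij,q])/(EG - F^2), Gamma^q_ij = (E*[ij,q] - F*[ij,p])/(EG - F^2)
Gamma_ppp = 0, Gamma_ppq = 0, Gamma_pqq = 3/2, Gamma_qpp = 0, Gamma_qpq = -6/25, Gamma_qqq = 0
X = (-5/2, 0), Y = (4/3, 0) at the point


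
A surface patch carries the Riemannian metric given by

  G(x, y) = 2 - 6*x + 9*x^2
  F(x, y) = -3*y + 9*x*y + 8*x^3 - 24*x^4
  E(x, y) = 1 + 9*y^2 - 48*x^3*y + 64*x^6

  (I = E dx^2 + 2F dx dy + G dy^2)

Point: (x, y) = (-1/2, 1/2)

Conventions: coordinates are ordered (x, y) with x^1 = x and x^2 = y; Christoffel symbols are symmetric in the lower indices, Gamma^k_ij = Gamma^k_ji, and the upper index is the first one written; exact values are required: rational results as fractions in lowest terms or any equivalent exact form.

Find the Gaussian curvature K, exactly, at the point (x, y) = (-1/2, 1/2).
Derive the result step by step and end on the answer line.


E = 29/4, F = -25/4, G = 29/4, EG - F^2 = 27/2 at the point
E_x = -30, E_y = 15, F_x = 45/2, F_y = -15/2, G_x = -15, G_y = 0
E_yy = 18, F_xy = 9, G_xx = 18
Apply the Brioschi formula K = (det M1 - det M2)/(EG - F^2)^2 over the derivative matrices of E, F, G.
M1 = [[-E_yy/2 + F_xy - G_xx/2, E_x/2, F_x - E_y/2], [F_y - G_x/2, E, F], [G_y/2, F, G]] = [[-9, -15, 15], [0, 29/4, -25/4], [0, -25/4, 29/4]]; det M1 = -243/2
M2 = [[0, E_y/2, G_x/2], [E_y/2, E, F], [G_x/2, F, G]] = [[0, 15/2, -15/2], [15/2, 29/4, -25/4], [-15/2, -25/4, 29/4]]; det M2 = -225/2
det M1 - det M2 = -9; K = -9 / (27/2)^2 = -4/81

Answer: K = -4/81


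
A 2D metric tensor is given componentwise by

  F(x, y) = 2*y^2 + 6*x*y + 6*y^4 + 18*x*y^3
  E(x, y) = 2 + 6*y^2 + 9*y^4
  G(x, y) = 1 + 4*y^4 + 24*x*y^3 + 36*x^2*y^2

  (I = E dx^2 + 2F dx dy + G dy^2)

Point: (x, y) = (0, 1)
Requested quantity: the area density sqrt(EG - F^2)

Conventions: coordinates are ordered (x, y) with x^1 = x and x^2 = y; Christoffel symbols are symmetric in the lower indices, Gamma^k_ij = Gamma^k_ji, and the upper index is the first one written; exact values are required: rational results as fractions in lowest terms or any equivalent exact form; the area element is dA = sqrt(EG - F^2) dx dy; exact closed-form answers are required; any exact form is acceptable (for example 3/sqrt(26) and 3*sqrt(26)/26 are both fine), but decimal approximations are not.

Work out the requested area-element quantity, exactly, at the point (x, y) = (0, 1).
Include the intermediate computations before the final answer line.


E = 17, F = 8, G = 5; EG - F^2 = 21

Answer: sqrt(EG - F^2) = sqrt(21)


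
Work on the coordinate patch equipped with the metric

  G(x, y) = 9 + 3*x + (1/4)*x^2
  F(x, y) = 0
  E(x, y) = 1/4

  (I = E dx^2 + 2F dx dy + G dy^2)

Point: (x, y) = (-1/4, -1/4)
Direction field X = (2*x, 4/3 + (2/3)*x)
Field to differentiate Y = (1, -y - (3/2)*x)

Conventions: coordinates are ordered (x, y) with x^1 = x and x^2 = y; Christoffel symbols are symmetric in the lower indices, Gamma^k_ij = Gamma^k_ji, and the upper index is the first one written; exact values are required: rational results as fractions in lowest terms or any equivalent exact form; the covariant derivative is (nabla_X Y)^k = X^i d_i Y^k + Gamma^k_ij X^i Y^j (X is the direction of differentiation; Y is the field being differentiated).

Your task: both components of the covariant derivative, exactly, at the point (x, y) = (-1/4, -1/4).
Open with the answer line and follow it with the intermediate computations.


Answer: (nabla_X Y)^x = -805/192, (nabla_X Y)^y = -37/138

E = 1/4, F = 0, G = 529/64 at the point
E_x = 0, E_y = 0, F_x = 0, F_y = 0, G_x = 23/8, G_y = 0
EG - F^2 = 529/256;  g^inv = (256/529) * [[529/64, 0], [0, 1/4]]
first-kind symbols [ij,l] = (1/2)(d_i g_jl + d_j g_il - d_l g_ij): [xx,x] = E_x/2 = 0, [xx,y] = F_x - E_y/2 = 0, [xy,x] = E_y/2 = 0, [xy,y] = G_x/2 = 23/16, [yy,x] = F_y - G_x/2 = -23/16, [yy,y] = G_y/2 = 0
Gamma^x_ij = (G*[ij,x] - F*[ij,y])/(EG - F^2), Gamma^y_ij = (E*[ij,y] - F*[ij,x])/(EG - F^2)
Gamma_xxx = 0, Gamma_xxy = 0, Gamma_xyy = -23/4, Gamma_yxx = 0, Gamma_yxy = 4/23, Gamma_yyy = 0
X = (-1/2, 7/6), Y = (1, 5/8) at the point


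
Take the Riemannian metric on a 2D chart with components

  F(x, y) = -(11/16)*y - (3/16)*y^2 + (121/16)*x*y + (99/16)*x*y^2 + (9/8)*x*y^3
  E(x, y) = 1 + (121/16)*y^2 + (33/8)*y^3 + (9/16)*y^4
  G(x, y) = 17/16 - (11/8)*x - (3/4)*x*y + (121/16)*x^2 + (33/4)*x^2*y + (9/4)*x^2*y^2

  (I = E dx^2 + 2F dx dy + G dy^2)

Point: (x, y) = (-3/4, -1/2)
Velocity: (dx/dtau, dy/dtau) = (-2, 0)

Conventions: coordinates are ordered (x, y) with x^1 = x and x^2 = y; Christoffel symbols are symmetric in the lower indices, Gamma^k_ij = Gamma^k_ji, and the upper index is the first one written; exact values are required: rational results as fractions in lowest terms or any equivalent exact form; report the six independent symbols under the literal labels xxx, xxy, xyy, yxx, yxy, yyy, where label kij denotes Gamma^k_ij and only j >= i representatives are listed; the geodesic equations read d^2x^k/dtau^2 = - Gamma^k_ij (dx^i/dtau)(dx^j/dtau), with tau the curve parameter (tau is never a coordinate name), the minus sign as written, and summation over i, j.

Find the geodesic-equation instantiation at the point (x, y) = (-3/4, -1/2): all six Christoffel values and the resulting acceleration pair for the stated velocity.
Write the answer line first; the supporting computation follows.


Answer: Gamma_xxx = 0, Gamma_xxy = -608/1401, Gamma_xyy = 114/467, Gamma_yxx = 0, Gamma_yxy = -896/1401, Gamma_yyy = 168/467; accelerations (d^2x/dtau^2, d^2y/dtau^2) = (0, 0)

E = 617/256, F = 133/64, G = 65/16 at the point
E_x = 0, E_y = -19/4, F_x = -19/8, F_y = -277/128, G_x = -7, G_y = 63/16
EG - F^2 = 1401/256;  g^inv = (256/1401) * [[65/16, -133/64], [-133/64, 617/256]]
first-kind symbols [ij,l] = (1/2)(d_i g_jl + d_j g_il - d_l g_ij): [xx,x] = E_x/2 = 0, [xx,y] = F_x - E_y/2 = 0, [xy,x] = E_y/2 = -19/8, [xy,y] = G_x/2 = -7/2, [yy,x] = F_y - G_x/2 = 171/128, [yy,y] = G_y/2 = 63/32
Gamma^x_ij = (G*[ij,x] - F*[ij,y])/(EG - F^2), Gamma^y_ij = (E*[ij,y] - F*[ij,x])/(EG - F^2)
Gamma_xxx = 0, Gamma_xxy = -608/1401, Gamma_xyy = 114/467, Gamma_yxx = 0, Gamma_yxy = -896/1401, Gamma_yyy = 168/467
d^2x/dtau^2 = -(Gamma_xxx*(-2)^2 + 2*Gamma_xxy*(-2)*(0) + Gamma_xyy*(0)^2) = 0
d^2y/dtau^2 = -(Gamma_yxx*(-2)^2 + 2*Gamma_yxy*(-2)*(0) + Gamma_yyy*(0)^2) = 0


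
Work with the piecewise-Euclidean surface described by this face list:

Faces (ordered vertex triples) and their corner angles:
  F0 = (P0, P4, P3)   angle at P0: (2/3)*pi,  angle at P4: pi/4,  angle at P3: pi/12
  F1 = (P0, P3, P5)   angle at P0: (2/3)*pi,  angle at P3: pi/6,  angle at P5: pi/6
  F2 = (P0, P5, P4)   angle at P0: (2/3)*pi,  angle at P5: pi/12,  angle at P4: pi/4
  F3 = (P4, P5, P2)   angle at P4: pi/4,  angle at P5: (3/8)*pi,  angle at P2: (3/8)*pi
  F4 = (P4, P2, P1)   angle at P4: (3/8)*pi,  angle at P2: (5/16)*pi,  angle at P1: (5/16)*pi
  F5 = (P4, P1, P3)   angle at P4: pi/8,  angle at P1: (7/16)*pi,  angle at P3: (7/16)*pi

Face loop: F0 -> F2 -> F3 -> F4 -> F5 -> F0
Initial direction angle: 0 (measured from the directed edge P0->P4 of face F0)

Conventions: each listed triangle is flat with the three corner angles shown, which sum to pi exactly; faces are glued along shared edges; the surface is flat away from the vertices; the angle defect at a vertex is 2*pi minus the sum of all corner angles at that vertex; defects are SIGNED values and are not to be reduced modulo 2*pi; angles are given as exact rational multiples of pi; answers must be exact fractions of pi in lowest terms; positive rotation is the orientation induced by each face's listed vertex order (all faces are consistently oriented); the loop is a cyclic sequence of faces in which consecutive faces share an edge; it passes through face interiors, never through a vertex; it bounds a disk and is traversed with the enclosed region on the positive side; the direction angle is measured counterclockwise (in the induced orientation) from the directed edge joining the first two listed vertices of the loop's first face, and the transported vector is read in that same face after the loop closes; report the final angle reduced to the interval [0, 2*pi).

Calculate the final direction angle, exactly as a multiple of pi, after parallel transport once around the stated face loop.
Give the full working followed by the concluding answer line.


enclosed vertex P4: corner angles sum to (5/4)*pi, defect = 2*pi - (5/4)*pi = (3/4)*pi
holonomy = initial angle + sum of enclosed defects (mod 2*pi), positive in the induced orientation
final angle = 0 + (3/4)*pi = (3/4)*pi (mod 2*pi)

Answer: final direction angle = (3/4)*pi


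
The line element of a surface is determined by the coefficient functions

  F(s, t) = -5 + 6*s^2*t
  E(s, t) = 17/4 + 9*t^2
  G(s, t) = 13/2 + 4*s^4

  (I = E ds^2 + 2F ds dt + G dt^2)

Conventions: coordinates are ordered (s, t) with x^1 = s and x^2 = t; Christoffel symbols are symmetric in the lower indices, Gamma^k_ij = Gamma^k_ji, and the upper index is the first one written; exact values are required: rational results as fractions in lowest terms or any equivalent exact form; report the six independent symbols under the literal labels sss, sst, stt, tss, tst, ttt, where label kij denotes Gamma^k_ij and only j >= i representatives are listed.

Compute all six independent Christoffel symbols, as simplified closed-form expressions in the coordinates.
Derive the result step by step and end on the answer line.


E = 17/4 + 9*t^2; F = -5 + 6*s^2*t; G = 13/2 + 4*s^4
Gamma^k_ij = (1/2) g^{kl} (d_i g_jl + d_j g_il - d_l g_ij), with g^inv = (1/(EG-F^2)) [[G, -F], [-F, E]]
first partials: E_s = 0, E_t = 18*t, F_s = 12*s*t, F_t = 6*s^2, G_s = 16*s^3, G_t = 0
D = EG - F^2 = 21/8 + (117/2)*t^2 + 60*s^2*t + 17*s^4
expanded: Gamma^s_ss = (G E_s - 2F F_s + F E_t)/(2D), Gamma^s_st = (G E_t - F G_s)/(2D), Gamma^s_tt = (2G F_t - G G_s - F G_t)/(2D), Gamma^t_ss = (2E F_s - E E_t - F E_s)/(2D), Gamma^t_st = (E G_s - F E_t)/(2D), Gamma^t_tt = (E G_t - 2F F_t + F G_s)/(2D); substitute and cancel common factors

Answer: Gamma_sss = (-576*s^3*t^2 + 432*s^2*t^2 + 480*s*t - 360*t)/(136*s^4 + 480*s^2*t + 468*t^2 + 21), Gamma_sst = (-384*s^5*t + 288*s^4*t + 320*s^3 + 468*t)/(136*s^4 + 480*s^2*t + 468*t^2 + 21), Gamma_stt = (-256*s^7 + 192*s^6 - 416*s^3 + 312*s^2)/(136*s^4 + 480*s^2*t + 468*t^2 + 21), Gamma_tss = (864*s*t^3 + 408*s*t - 648*t^3 - 306*t)/(136*s^4 + 480*s^2*t + 468*t^2 + 21), Gamma_tst = (576*s^3*t^2 + 272*s^3 - 432*s^2*t^2 + 360*t)/(136*s^4 + 480*s^2*t + 468*t^2 + 21), Gamma_ttt = (384*s^5*t - 288*s^4*t - 320*s^3 + 240*s^2)/(136*s^4 + 480*s^2*t + 468*t^2 + 21)


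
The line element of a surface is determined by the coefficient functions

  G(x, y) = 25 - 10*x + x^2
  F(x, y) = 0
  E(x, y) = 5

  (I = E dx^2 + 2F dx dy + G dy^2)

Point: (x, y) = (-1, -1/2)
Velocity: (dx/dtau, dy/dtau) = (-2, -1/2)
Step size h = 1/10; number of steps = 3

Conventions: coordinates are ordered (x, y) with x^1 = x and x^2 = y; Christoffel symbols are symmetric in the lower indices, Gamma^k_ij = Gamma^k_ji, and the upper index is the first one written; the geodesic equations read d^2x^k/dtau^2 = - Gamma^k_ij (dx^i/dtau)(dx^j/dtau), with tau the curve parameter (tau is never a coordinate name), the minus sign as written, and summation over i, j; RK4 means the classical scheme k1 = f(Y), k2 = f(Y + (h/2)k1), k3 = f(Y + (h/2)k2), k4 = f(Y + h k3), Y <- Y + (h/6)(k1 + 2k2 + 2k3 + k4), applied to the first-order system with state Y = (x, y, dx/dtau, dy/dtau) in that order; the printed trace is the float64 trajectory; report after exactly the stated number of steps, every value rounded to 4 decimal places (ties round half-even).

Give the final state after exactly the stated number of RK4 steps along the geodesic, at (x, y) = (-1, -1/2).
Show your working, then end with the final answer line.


f(Y) = (dx/dtau, dy/dtau, -Gamma^x_ij Y'^i Y'^j, -Gamma^y_ij Y'^i Y'^j) with the Gammas evaluated at the stage position; h = 0.100000; intermediate values shown to 6 dp
step 0: x = -1.0000, y = -0.5000, dx/dtau = -2.0000, dy/dtau = -0.5000
step 1:
  k1: at (x, y) = (-1.000000, -0.500000), (dx/dtau, dy/dtau) = (-2.000000, -0.500000); Gamma_xxx = 0.000000, Gamma_xxy = 0.000000, Gamma_xyy = 1.200000, Gamma_yxx = 0.000000, Gamma_yxy = -0.166667, Gamma_yyy = 0.000000; k1 = (-2.000000, -0.500000, -0.300000, 0.333333)
  k2: at (x, y) = (-1.100000, -0.525000), (dx/dtau, dy/dtau) = (-2.015000, -0.483333); Gamma_xxx = 0.000000, Gamma_xxy = 0.000000, Gamma_xyy = 1.220000, Gamma_yxx = 0.000000, Gamma_yxy = -0.163934, Gamma_yyy = 0.000000; k2 = (-2.015000, -0.483333, -0.285006, 0.319317)
  k3: at (x, y) = (-1.100750, -0.524167), (dx/dtau, dy/dtau) = (-2.014250, -0.484034); Gamma_xxx = 0.000000, Gamma_xxy = 0.000000, Gamma_xyy = 1.220150, Gamma_yxx = 0.000000, Gamma_yxy = -0.163914, Gamma_yyy = 0.000000; k3 = (-2.014250, -0.484034, -0.285868, 0.319622)
  k4: at (x, y) = (-1.201425, -0.548403), (dx/dtau, dy/dtau) = (-2.028587, -0.468038); Gamma_xxx = 0.000000, Gamma_xxy = 0.000000, Gamma_xyy = 1.240285, Gamma_yxx = 0.000000, Gamma_yxy = -0.161253, Gamma_yyy = 0.000000; k4 = (-2.028587, -0.468038, -0.271696, 0.306206)
  Y <- Y + (h/6)(k1 + 2k2 + 2k3 + k4): x = -1.2015, y = -0.5484, dx/dtau = -2.0286, dy/dtau = -0.4680
step 2:
  k1: at (x, y) = (-1.201451, -0.548380), (dx/dtau, dy/dtau) = (-2.028557, -0.468043); Gamma_xxx = 0.000000, Gamma_xxy = 0.000000, Gamma_xyy = 1.240290, Gamma_yxx = 0.000000, Gamma_yxy = -0.161253, Gamma_yyy = 0.000000; k1 = (-2.028557, -0.468043, -0.271703, 0.306203)
  k2: at (x, y) = (-1.302879, -0.571782), (dx/dtau, dy/dtau) = (-2.042143, -0.452733); Gamma_xxx = 0.000000, Gamma_xxy = 0.000000, Gamma_xyy = 1.260576, Gamma_yxx = 0.000000, Gamma_yxy = -0.158658, Gamma_yyy = 0.000000; k2 = (-2.042143, -0.452733, -0.258377, 0.293372)
  k3: at (x, y) = (-1.303559, -0.571016), (dx/dtau, dy/dtau) = (-2.041476, -0.453374); Gamma_xxx = 0.000000, Gamma_xxy = 0.000000, Gamma_xyy = 1.260712, Gamma_yxx = 0.000000, Gamma_yxy = -0.158641, Gamma_yyy = 0.000000; k3 = (-2.041476, -0.453374, -0.259137, 0.293661)
  k4: at (x, y) = (-1.405599, -0.593717), (dx/dtau, dy/dtau) = (-2.054471, -0.438677); Gamma_xxx = 0.000000, Gamma_xxy = 0.000000, Gamma_xyy = 1.281120, Gamma_yxx = 0.000000, Gamma_yxy = -0.156113, Gamma_yyy = 0.000000; k4 = (-2.054471, -0.438677, -0.246536, 0.281394)
  Y <- Y + (h/6)(k1 + 2k2 + 2k3 + k4): x = -1.4056, y = -0.5937, dx/dtau = -2.0544, dy/dtau = -0.4387
step 3:
  k1: at (x, y) = (-1.405623, -0.593695), (dx/dtau, dy/dtau) = (-2.054445, -0.438682); Gamma_xxx = 0.000000, Gamma_xxy = 0.000000, Gamma_xyy = 1.281125, Gamma_yxx = 0.000000, Gamma_yxy = -0.156113, Gamma_yyy = 0.000000; k1 = (-2.054445, -0.438682, -0.246542, 0.281393)
  k2: at (x, y) = (-1.508345, -0.615629), (dx/dtau, dy/dtau) = (-2.066772, -0.424612); Gamma_xxx = 0.000000, Gamma_xxy = 0.000000, Gamma_xyy = 1.301669, Gamma_yxx = 0.000000, Gamma_yxy = -0.153649, Gamma_yyy = 0.000000; k2 = (-2.066772, -0.424612, -0.234685, 0.269677)
  k3: at (x, y) = (-1.508961, -0.614926), (dx/dtau, dy/dtau) = (-2.066179, -0.425198); Gamma_xxx = 0.000000, Gamma_xxy = 0.000000, Gamma_xyy = 1.301792, Gamma_yxx = 0.000000, Gamma_yxy = -0.153634, Gamma_yyy = 0.000000; k3 = (-2.066179, -0.425198, -0.235356, 0.269947)
  k4: at (x, y) = (-1.612240, -0.636215), (dx/dtau, dy/dtau) = (-2.077981, -0.411687); Gamma_xxx = 0.000000, Gamma_xxy = 0.000000, Gamma_xyy = 1.322448, Gamma_yxx = 0.000000, Gamma_yxy = -0.151235, Gamma_yyy = 0.000000; k4 = (-2.077981, -0.411687, -0.224137, 0.258756)
  Y <- Y + (h/6)(k1 + 2k2 + 2k3 + k4): x = -1.6123, y = -0.6362, dx/dtau = -2.0780, dy/dtau = -0.4117

Answer: x = -1.6123, y = -0.6362, dx/dtau = -2.0780, dy/dtau = -0.4117


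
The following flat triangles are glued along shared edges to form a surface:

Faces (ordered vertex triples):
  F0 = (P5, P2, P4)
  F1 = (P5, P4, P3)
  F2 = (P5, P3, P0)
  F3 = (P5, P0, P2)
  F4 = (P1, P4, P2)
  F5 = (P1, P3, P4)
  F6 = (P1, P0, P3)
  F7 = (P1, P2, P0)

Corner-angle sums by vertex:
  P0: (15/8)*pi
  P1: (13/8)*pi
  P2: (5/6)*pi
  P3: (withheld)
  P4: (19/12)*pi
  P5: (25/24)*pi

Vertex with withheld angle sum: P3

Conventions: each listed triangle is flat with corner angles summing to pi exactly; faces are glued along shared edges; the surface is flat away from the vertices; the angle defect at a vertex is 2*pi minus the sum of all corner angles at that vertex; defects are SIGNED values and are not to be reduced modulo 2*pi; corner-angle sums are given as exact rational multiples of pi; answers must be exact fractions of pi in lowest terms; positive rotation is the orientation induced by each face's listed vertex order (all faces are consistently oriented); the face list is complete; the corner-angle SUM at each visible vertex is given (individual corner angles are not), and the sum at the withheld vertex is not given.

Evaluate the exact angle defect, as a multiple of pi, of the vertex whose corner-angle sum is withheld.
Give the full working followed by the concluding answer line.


V = 6, E = 12, F = 8; chi = V - E + F = 2
Gauss-Bonnet: total defect = 2*pi*chi = 4*pi; visible defects sum to (73/24)*pi

Answer: defect(P3) = (23/24)*pi


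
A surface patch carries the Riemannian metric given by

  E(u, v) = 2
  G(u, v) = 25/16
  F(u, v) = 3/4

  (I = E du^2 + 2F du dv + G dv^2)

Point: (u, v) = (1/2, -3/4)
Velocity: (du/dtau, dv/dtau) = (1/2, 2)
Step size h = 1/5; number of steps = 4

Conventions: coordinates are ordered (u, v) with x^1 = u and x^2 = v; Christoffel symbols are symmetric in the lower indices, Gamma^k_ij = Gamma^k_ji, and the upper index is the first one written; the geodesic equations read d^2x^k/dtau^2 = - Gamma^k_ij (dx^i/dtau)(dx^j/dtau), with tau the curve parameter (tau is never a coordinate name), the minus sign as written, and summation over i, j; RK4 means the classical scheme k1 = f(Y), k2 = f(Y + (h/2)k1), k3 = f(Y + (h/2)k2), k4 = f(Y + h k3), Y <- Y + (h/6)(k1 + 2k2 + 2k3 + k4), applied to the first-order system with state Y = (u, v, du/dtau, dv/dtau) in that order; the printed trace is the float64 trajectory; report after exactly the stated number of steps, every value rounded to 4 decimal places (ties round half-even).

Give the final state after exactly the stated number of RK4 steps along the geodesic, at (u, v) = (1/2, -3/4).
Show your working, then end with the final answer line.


f(Y) = (du/dtau, dv/dtau, -Gamma^u_ij Y'^i Y'^j, -Gamma^v_ij Y'^i Y'^j) with the Gammas evaluated at the stage position; h = 0.200000; intermediate values shown to 6 dp
step 0: u = 0.5000, v = -0.7500, du/dtau = 0.5000, dv/dtau = 2.0000
step 1:
  k1: at (u, v) = (0.500000, -0.750000), (du/dtau, dv/dtau) = (0.500000, 2.000000); Gamma_uuu = 0.000000, Gamma_uuv = 0.000000, Gamma_uvv = 0.000000, Gamma_vuu = 0.000000, Gamma_vuv = 0.000000, Gamma_vvv = 0.000000; k1 = (0.500000, 2.000000, 0.000000, 0.000000)
  k2: at (u, v) = (0.550000, -0.550000), (du/dtau, dv/dtau) = (0.500000, 2.000000); Gamma_uuu = 0.000000, Gamma_uuv = 0.000000, Gamma_uvv = 0.000000, Gamma_vuu = 0.000000, Gamma_vuv = 0.000000, Gamma_vvv = 0.000000; k2 = (0.500000, 2.000000, 0.000000, 0.000000)
  k3: at (u, v) = (0.550000, -0.550000), (du/dtau, dv/dtau) = (0.500000, 2.000000); Gamma_uuu = 0.000000, Gamma_uuv = 0.000000, Gamma_uvv = 0.000000, Gamma_vuu = 0.000000, Gamma_vuv = 0.000000, Gamma_vvv = 0.000000; k3 = (0.500000, 2.000000, 0.000000, 0.000000)
  k4: at (u, v) = (0.600000, -0.350000), (du/dtau, dv/dtau) = (0.500000, 2.000000); Gamma_uuu = 0.000000, Gamma_uuv = 0.000000, Gamma_uvv = 0.000000, Gamma_vuu = 0.000000, Gamma_vuv = 0.000000, Gamma_vvv = 0.000000; k4 = (0.500000, 2.000000, 0.000000, 0.000000)
  Y <- Y + (h/6)(k1 + 2k2 + 2k3 + k4): u = 0.6000, v = -0.3500, du/dtau = 0.5000, dv/dtau = 2.0000
step 2:
  k1: at (u, v) = (0.600000, -0.350000), (du/dtau, dv/dtau) = (0.500000, 2.000000); Gamma_uuu = 0.000000, Gamma_uuv = 0.000000, Gamma_uvv = 0.000000, Gamma_vuu = 0.000000, Gamma_vuv = 0.000000, Gamma_vvv = 0.000000; k1 = (0.500000, 2.000000, 0.000000, 0.000000)
  k2: at (u, v) = (0.650000, -0.150000), (du/dtau, dv/dtau) = (0.500000, 2.000000); Gamma_uuu = 0.000000, Gamma_uuv = 0.000000, Gamma_uvv = 0.000000, Gamma_vuu = 0.000000, Gamma_vuv = 0.000000, Gamma_vvv = 0.000000; k2 = (0.500000, 2.000000, 0.000000, 0.000000)
  k3: at (u, v) = (0.650000, -0.150000), (du/dtau, dv/dtau) = (0.500000, 2.000000); Gamma_uuu = 0.000000, Gamma_uuv = 0.000000, Gamma_uvv = 0.000000, Gamma_vuu = 0.000000, Gamma_vuv = 0.000000, Gamma_vvv = 0.000000; k3 = (0.500000, 2.000000, 0.000000, 0.000000)
  k4: at (u, v) = (0.700000, 0.050000), (du/dtau, dv/dtau) = (0.500000, 2.000000); Gamma_uuu = 0.000000, Gamma_uuv = 0.000000, Gamma_uvv = 0.000000, Gamma_vuu = 0.000000, Gamma_vuv = 0.000000, Gamma_vvv = 0.000000; k4 = (0.500000, 2.000000, 0.000000, 0.000000)
  Y <- Y + (h/6)(k1 + 2k2 + 2k3 + k4): u = 0.7000, v = 0.0500, du/dtau = 0.5000, dv/dtau = 2.0000
step 3:
  k1: at (u, v) = (0.700000, 0.050000), (du/dtau, dv/dtau) = (0.500000, 2.000000); Gamma_uuu = 0.000000, Gamma_uuv = 0.000000, Gamma_uvv = 0.000000, Gamma_vuu = 0.000000, Gamma_vuv = 0.000000, Gamma_vvv = 0.000000; k1 = (0.500000, 2.000000, 0.000000, 0.000000)
  k2: at (u, v) = (0.750000, 0.250000), (du/dtau, dv/dtau) = (0.500000, 2.000000); Gamma_uuu = 0.000000, Gamma_uuv = 0.000000, Gamma_uvv = 0.000000, Gamma_vuu = 0.000000, Gamma_vuv = 0.000000, Gamma_vvv = 0.000000; k2 = (0.500000, 2.000000, 0.000000, 0.000000)
  k3: at (u, v) = (0.750000, 0.250000), (du/dtau, dv/dtau) = (0.500000, 2.000000); Gamma_uuu = 0.000000, Gamma_uuv = 0.000000, Gamma_uvv = 0.000000, Gamma_vuu = 0.000000, Gamma_vuv = 0.000000, Gamma_vvv = 0.000000; k3 = (0.500000, 2.000000, 0.000000, 0.000000)
  k4: at (u, v) = (0.800000, 0.450000), (du/dtau, dv/dtau) = (0.500000, 2.000000); Gamma_uuu = 0.000000, Gamma_uuv = 0.000000, Gamma_uvv = 0.000000, Gamma_vuu = 0.000000, Gamma_vuv = 0.000000, Gamma_vvv = 0.000000; k4 = (0.500000, 2.000000, 0.000000, 0.000000)
  Y <- Y + (h/6)(k1 + 2k2 + 2k3 + k4): u = 0.8000, v = 0.4500, du/dtau = 0.5000, dv/dtau = 2.0000
step 4:
  k1: at (u, v) = (0.800000, 0.450000), (du/dtau, dv/dtau) = (0.500000, 2.000000); Gamma_uuu = 0.000000, Gamma_uuv = 0.000000, Gamma_uvv = 0.000000, Gamma_vuu = 0.000000, Gamma_vuv = 0.000000, Gamma_vvv = 0.000000; k1 = (0.500000, 2.000000, 0.000000, 0.000000)
  k2: at (u, v) = (0.850000, 0.650000), (du/dtau, dv/dtau) = (0.500000, 2.000000); Gamma_uuu = 0.000000, Gamma_uuv = 0.000000, Gamma_uvv = 0.000000, Gamma_vuu = 0.000000, Gamma_vuv = 0.000000, Gamma_vvv = 0.000000; k2 = (0.500000, 2.000000, 0.000000, 0.000000)
  k3: at (u, v) = (0.850000, 0.650000), (du/dtau, dv/dtau) = (0.500000, 2.000000); Gamma_uuu = 0.000000, Gamma_uuv = 0.000000, Gamma_uvv = 0.000000, Gamma_vuu = 0.000000, Gamma_vuv = 0.000000, Gamma_vvv = 0.000000; k3 = (0.500000, 2.000000, 0.000000, 0.000000)
  k4: at (u, v) = (0.900000, 0.850000), (du/dtau, dv/dtau) = (0.500000, 2.000000); Gamma_uuu = 0.000000, Gamma_uuv = 0.000000, Gamma_uvv = 0.000000, Gamma_vuu = 0.000000, Gamma_vuv = 0.000000, Gamma_vvv = 0.000000; k4 = (0.500000, 2.000000, 0.000000, 0.000000)
  Y <- Y + (h/6)(k1 + 2k2 + 2k3 + k4): u = 0.9000, v = 0.8500, du/dtau = 0.5000, dv/dtau = 2.0000

Answer: u = 0.9000, v = 0.8500, du/dtau = 0.5000, dv/dtau = 2.0000


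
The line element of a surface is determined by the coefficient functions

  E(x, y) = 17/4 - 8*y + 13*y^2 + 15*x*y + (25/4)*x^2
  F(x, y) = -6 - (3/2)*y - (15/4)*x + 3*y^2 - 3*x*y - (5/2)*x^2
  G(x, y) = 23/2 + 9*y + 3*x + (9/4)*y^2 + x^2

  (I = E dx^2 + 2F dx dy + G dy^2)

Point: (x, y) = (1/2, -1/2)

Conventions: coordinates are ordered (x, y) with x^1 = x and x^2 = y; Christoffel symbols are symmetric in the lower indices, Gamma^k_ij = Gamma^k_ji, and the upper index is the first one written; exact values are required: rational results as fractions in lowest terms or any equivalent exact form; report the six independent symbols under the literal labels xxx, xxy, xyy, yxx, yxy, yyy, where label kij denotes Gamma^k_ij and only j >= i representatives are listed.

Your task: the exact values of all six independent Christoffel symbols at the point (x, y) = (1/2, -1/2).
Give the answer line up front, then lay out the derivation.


Answer: Gamma_xxx = 570/4067, Gamma_xxy = -12892/12201, Gamma_xyy = -13672/12201, Gamma_yxx = 1256/4067, Gamma_yxy = -6032/12201, Gamma_yyy = -4754/12201

E = 149/16, F = -25/4, G = 149/16 at the point
E_x = -5/4, E_y = -27/2, F_x = -19/4, F_y = -6, G_x = 4, G_y = 27/4
EG - F^2 = 12201/256;  g^inv = (256/12201) * [[149/16, 25/4], [25/4, 149/16]]
first-kind symbols [ij,l] = (1/2)(d_i g_jl + d_j g_il - d_l g_ij): [xx,x] = E_x/2 = -5/8, [xx,y] = F_x - E_y/2 = 2, [xy,x] = E_y/2 = -27/4, [xy,y] = G_x/2 = 2, [yy,x] = F_y - G_x/2 = -8, [yy,y] = G_y/2 = 27/8
Gamma^x_ij = (G*[ij,x] - F*[ij,y])/(EG - F^2), Gamma^y_ij = (E*[ij,y] - F*[ij,x])/(EG - F^2)


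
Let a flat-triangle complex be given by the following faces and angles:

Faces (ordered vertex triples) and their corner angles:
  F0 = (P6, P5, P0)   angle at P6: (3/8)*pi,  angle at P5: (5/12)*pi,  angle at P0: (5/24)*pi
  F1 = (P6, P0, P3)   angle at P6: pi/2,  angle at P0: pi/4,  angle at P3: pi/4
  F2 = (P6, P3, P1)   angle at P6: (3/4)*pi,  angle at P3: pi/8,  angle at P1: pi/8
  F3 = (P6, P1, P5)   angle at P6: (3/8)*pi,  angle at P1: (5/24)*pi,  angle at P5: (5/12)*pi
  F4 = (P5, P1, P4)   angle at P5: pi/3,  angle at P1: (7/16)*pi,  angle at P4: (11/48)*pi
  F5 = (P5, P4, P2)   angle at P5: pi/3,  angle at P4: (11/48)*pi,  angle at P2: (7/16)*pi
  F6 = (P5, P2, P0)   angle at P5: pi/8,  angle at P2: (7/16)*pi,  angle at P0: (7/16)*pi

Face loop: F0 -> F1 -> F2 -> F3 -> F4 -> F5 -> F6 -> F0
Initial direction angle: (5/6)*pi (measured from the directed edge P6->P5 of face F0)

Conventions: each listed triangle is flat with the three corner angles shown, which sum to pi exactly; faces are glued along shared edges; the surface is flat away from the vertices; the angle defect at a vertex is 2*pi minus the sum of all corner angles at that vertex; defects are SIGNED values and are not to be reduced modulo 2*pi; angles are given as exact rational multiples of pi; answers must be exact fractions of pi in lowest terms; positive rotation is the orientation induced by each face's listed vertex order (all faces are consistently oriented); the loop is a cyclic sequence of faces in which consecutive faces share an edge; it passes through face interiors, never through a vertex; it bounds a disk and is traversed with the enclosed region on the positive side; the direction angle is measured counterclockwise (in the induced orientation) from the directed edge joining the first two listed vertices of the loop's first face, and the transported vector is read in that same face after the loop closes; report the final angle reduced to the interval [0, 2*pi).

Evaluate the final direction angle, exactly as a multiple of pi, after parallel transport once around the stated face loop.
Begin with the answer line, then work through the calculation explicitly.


Answer: final direction angle = (29/24)*pi

enclosed vertex P5: corner angles sum to (13/8)*pi, defect = 2*pi - (13/8)*pi = (3/8)*pi
enclosed vertex P6: corner angles sum to 2*pi, defect = 2*pi - 2*pi = 0
final direction = starting direction + enclosed defect total, reduced mod 2*pi (induced orientation)
final angle = (5/6)*pi + (3/8)*pi = (29/24)*pi (mod 2*pi)


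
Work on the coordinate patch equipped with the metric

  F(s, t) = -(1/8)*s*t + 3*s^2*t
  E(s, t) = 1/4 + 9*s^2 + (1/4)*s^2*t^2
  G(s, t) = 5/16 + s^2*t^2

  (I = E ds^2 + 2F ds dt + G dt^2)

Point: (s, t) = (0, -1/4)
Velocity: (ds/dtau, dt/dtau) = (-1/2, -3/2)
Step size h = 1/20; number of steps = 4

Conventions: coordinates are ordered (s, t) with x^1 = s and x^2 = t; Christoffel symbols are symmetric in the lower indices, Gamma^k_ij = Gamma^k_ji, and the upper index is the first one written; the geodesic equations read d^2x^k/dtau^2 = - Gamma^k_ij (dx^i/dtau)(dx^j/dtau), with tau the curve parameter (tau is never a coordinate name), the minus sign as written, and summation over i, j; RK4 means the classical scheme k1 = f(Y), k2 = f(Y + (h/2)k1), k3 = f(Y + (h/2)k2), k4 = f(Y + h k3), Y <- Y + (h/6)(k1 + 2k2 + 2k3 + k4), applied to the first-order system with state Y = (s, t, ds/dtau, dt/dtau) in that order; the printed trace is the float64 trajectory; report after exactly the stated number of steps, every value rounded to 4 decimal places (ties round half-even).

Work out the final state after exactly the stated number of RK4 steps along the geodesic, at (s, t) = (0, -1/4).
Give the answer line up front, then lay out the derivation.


Answer: s = -0.0972, t = -0.5512, ds/dtau = -0.4691, dt/dtau = -1.5146

f(Y) = (ds/dtau, dt/dtau, -Gamma^s_ij Y'^i Y'^j, -Gamma^t_ij Y'^i Y'^j) with the Gammas evaluated at the stage position; h = 0.050000; intermediate values shown to 6 dp
step 0: s = 0.0000, t = -0.2500, ds/dtau = -0.5000, dt/dtau = -1.5000
step 1:
  k1: at (s, t) = (0.000000, -0.250000), (ds/dtau, dt/dtau) = (-0.500000, -1.500000); Gamma_sss = 0.000000, Gamma_sst = 0.000000, Gamma_stt = 0.000000, Gamma_tss = 0.100000, Gamma_tst = 0.000000, Gamma_ttt = 0.000000; k1 = (-0.500000, -1.500000, 0.000000, -0.025000)
  k2: at (s, t) = (-0.012500, -0.287500), (ds/dtau, dt/dtau) = (-0.500000, -1.500625); Gamma_sss = -0.448079, Gamma_sst = -0.000052, Gamma_stt = 0.012189, Gamma_tss = 0.183191, Gamma_tst = -0.003306, Gamma_ttt = -0.000121; k2 = (-0.500000, -1.500625, 0.084651, -0.040564)
  k3: at (s, t) = (-0.012500, -0.287516), (ds/dtau, dt/dtau) = (-0.497884, -1.501014); Gamma_sss = -0.448079, Gamma_sst = -0.000052, Gamma_stt = 0.012189, Gamma_tss = 0.183201, Gamma_tst = -0.003307, Gamma_ttt = -0.000121; k3 = (-0.497884, -1.501014, 0.083689, -0.040199)
  k4: at (s, t) = (-0.024894, -0.325051), (ds/dtau, dt/dtau) = (-0.495816, -1.502010); Gamma_sss = -0.877374, Gamma_sst = -0.000250, Gamma_stt = 0.029736, Gamma_tss = 0.280950, Gamma_tst = -0.008416, Gamma_ttt = -0.000491; k4 = (-0.495816, -1.502010, 0.148974, -0.055424)
  Y <- Y + (h/6)(k1 + 2k2 + 2k3 + k4): s = -0.0249, t = -0.3250, ds/dtau = -0.4960, dt/dtau = -1.5020
step 2:
  k1: at (s, t) = (-0.024930, -0.325044), (ds/dtau, dt/dtau) = (-0.495953, -1.502016); Gamma_sss = -0.878573, Gamma_sst = -0.000251, Gamma_stt = 0.029787, Gamma_tss = 0.281152, Gamma_tst = -0.008428, Gamma_ttt = -0.000492; k1 = (-0.495953, -1.502016, 0.149275, -0.055488)
  k2: at (s, t) = (-0.037329, -0.362594), (ds/dtau, dt/dtau) = (-0.492221, -1.503403); Gamma_sss = -1.279303, Gamma_sst = -0.000673, Gamma_stt = 0.052366, Gamma_tss = 0.391956, Gamma_tst = -0.015703, Gamma_ttt = -0.001079; k2 = (-0.492221, -1.503403, 0.192588, -0.069286)
  k3: at (s, t) = (-0.037235, -0.362629), (ds/dtau, dt/dtau) = (-0.491138, -1.503748); Gamma_sss = -1.276423, Gamma_sst = -0.000670, Gamma_stt = 0.052212, Gamma_tss = 0.391421, Gamma_tst = -0.015666, Gamma_ttt = -0.001074; k3 = (-0.491138, -1.503748, 0.190819, -0.068847)
  k4: at (s, t) = (-0.049487, -0.400231), (ds/dtau, dt/dtau) = (-0.486412, -1.505459); Gamma_sss = -1.633685, Gamma_sst = -0.001405, Gamma_stt = 0.078821, Gamma_tss = 0.512197, Gamma_tst = -0.025359, Gamma_ttt = -0.001768; k4 = (-0.486412, -1.505459, 0.209942, -0.080037)
  Y <- Y + (h/6)(k1 + 2k2 + 2k3 + k4): s = -0.0495, t = -0.4002, ds/dtau = -0.4866, dt/dtau = -1.5054
step 3:
  k1: at (s, t) = (-0.049506, -0.400226), (ds/dtau, dt/dtau) = (-0.486569, -1.505448); Gamma_sss = -1.634199, Gamma_sst = -0.001406, Gamma_stt = 0.078855, Gamma_tss = 0.512309, Gamma_tst = -0.025368, Gamma_ttt = -0.001769; k1 = (-0.486569, -1.505448, 0.210241, -0.080115)
  k2: at (s, t) = (-0.061670, -0.437862), (ds/dtau, dt/dtau) = (-0.481313, -1.507451); Gamma_sss = -1.943017, Gamma_sst = -0.002577, Gamma_stt = 0.108721, Gamma_tss = 0.641386, Gamma_tst = -0.037816, Gamma_ttt = -0.002411; k2 = (-0.481313, -1.507451, 0.206804, -0.088231)
  k3: at (s, t) = (-0.061538, -0.437912), (ds/dtau, dt/dtau) = (-0.481399, -1.507654); Gamma_sss = -1.939922, Gamma_sst = -0.002566, Gamma_stt = 0.108470, Gamma_tss = 0.640617, Gamma_tst = -0.037744, Gamma_ttt = -0.002405; k3 = (-0.481399, -1.507654, 0.206738, -0.088205)
  k4: at (s, t) = (-0.073576, -0.475608), (ds/dtau, dt/dtau) = (-0.476232, -1.509858); Gamma_sss = -2.196968, Gamma_sst = -0.004306, Gamma_stt = 0.140611, Gamma_tss = 0.776077, Gamma_tst = -0.053216, Gamma_ttt = -0.002784; k4 = (-0.476232, -1.509858, 0.183912, -0.093136)
  Y <- Y + (h/6)(k1 + 2k2 + 2k3 + k4): s = -0.0736, t = -0.4756, ds/dtau = -0.4764, dt/dtau = -1.5098
step 4:
  k1: at (s, t) = (-0.073574, -0.475605), (ds/dtau, dt/dtau) = (-0.476392, -1.509832); Gamma_sss = -2.196941, Gamma_sst = -0.004305, Gamma_stt = 0.140607, Gamma_tss = 0.776062, Gamma_tst = -0.053214, Gamma_ttt = -0.002784; k1 = (-0.476392, -1.509832, 0.184261, -0.093229)
  k2: at (s, t) = (-0.085484, -0.513351), (ds/dtau, dt/dtau) = (-0.471786, -1.512163); Gamma_sss = -2.402045, Gamma_sst = -0.006777, Gamma_stt = 0.174201, Gamma_tss = 0.916583, Gamma_tst = -0.072007, Gamma_ttt = -0.002657; k2 = (-0.471786, -1.512163, 0.145986, -0.095198)
  k3: at (s, t) = (-0.085369, -0.513409), (ds/dtau, dt/dtau) = (-0.472743, -1.512212); Gamma_sss = -2.400238, Gamma_sst = -0.006761, Gamma_stt = 0.173988, Gamma_tss = 0.915949, Gamma_tst = -0.071926, Gamma_ttt = -0.002657; k3 = (-0.472743, -1.512212, 0.148212, -0.095787)
  k4: at (s, t) = (-0.097211, -0.551215), (ds/dtau, dt/dtau) = (-0.468982, -1.514622); Gamma_sss = -2.557115, Gamma_sst = -0.010153, Gamma_stt = 0.208473, Gamma_tss = 1.061043, Gamma_tst = -0.094375, Gamma_ttt = -0.001759; k4 = (-0.468982, -1.514622, 0.098592, -0.095259)
  Y <- Y + (h/6)(k1 + 2k2 + 2k3 + k4): s = -0.0972, t = -0.5512, ds/dtau = -0.4691, dt/dtau = -1.5146


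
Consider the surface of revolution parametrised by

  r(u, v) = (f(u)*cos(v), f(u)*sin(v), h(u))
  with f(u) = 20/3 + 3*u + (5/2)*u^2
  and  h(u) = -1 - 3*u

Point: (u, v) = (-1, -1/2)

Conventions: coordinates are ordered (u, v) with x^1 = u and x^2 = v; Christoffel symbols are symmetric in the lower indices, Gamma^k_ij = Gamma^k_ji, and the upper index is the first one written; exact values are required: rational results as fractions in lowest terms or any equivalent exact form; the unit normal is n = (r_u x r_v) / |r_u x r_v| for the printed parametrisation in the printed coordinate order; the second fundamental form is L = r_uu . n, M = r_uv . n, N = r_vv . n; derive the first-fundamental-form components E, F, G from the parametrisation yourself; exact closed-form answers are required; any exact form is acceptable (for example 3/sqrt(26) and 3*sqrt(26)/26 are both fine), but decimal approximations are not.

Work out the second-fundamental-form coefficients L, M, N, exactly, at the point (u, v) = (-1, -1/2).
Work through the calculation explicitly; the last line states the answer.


f = 37/6, f' = -2, f'' = 5, h' = -3, h'' = 0
E = 13, F = 0, G = 1369/36; answer radicand W^2 = 13
unnormalised second-form numerators: l = 15, m = 0, n = -37/2; L = l/sqrt(13), and similarly M = m/sqrt(W^2), N = n/sqrt(W^2)

Answer: L = 15*sqrt(13)/13, M = 0, N = -37*sqrt(13)/26


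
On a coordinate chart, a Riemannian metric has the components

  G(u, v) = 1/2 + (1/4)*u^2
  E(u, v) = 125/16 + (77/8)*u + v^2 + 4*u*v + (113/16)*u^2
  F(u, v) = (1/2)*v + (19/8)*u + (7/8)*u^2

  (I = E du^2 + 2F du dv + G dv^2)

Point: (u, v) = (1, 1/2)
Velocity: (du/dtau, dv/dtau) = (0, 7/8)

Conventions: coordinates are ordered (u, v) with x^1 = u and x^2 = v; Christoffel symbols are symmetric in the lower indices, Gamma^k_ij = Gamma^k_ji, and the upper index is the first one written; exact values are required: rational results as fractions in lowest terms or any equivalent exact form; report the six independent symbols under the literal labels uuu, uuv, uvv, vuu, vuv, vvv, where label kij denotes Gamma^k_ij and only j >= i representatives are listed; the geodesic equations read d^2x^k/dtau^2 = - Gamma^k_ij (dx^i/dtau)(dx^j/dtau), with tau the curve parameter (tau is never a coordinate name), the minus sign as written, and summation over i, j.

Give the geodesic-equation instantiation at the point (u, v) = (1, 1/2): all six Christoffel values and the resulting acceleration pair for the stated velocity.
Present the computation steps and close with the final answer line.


E = 107/4, F = 7/2, G = 3/4 at the point
E_u = 103/4, E_v = 5, F_u = 33/8, F_v = 1/2, G_u = 1/2, G_v = 0
EG - F^2 = 125/16;  g^inv = (16/125) * [[3/4, -7/2], [-7/2, 107/4]]
first-kind symbols [ij,l] = (1/2)(d_i g_jl + d_j g_il - d_l g_ij): [uu,u] = E_u/2 = 103/8, [uu,v] = F_u - E_v/2 = 13/8, [uv,u] = E_v/2 = 5/2, [uv,v] = G_u/2 = 1/4, [vv,u] = F_v - G_u/2 = 1/4, [vv,v] = G_v/2 = 0
Gamma^u_ij = (G*[ij,u] - F*[ij,v])/(EG - F^2), Gamma^v_ij = (E*[ij,v] - F*[ij,u])/(EG - F^2)
Gamma_uuu = 127/250, Gamma_uuv = 16/125, Gamma_uvv = 3/125, Gamma_vuu = -51/250, Gamma_vuv = -33/125, Gamma_vvv = -14/125
d^2u/dtau^2 = -(Gamma_uuu*(0)^2 + 2*Gamma_uuv*(0)*(7/8) + Gamma_uvv*(7/8)^2) = -147/8000
d^2v/dtau^2 = -(Gamma_vuu*(0)^2 + 2*Gamma_vuv*(0)*(7/8) + Gamma_vvv*(7/8)^2) = 343/4000

Answer: Gamma_uuu = 127/250, Gamma_uuv = 16/125, Gamma_uvv = 3/125, Gamma_vuu = -51/250, Gamma_vuv = -33/125, Gamma_vvv = -14/125; accelerations (d^2u/dtau^2, d^2v/dtau^2) = (-147/8000, 343/4000)


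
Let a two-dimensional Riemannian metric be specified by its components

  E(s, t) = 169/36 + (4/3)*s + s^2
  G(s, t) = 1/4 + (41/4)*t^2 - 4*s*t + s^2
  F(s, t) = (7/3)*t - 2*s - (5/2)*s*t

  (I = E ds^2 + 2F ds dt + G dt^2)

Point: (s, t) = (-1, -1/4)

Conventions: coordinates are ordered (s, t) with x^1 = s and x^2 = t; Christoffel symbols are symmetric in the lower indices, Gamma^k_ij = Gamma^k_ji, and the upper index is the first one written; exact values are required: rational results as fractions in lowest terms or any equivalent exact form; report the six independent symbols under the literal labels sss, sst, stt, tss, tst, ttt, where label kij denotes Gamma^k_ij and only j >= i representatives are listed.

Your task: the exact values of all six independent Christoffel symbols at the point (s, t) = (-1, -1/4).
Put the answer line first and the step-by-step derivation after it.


Answer: Gamma_sss = 96/395, Gamma_sst = 48/395, Gamma_stt = 126/79, Gamma_tss = -13208/7505, Gamma_tst = -5024/7505, Gamma_ttt = -3076/1501

E = 157/36, F = 19/24, G = 57/64 at the point
E_s = -2/3, E_t = 0, F_s = -11/8, F_t = 29/6, G_s = -1, G_t = -9/8
EG - F^2 = 7505/2304;  g^inv = (2304/7505) * [[57/64, -19/24], [-19/24, 157/36]]
first-kind symbols [ij,l] = (1/2)(d_i g_jl + d_j g_il - d_l g_ij): [ss,s] = E_s/2 = -1/3, [ss,t] = F_s - E_t/2 = -11/8, [st,s] = E_t/2 = 0, [st,t] = G_s/2 = -1/2, [tt,s] = F_t - G_s/2 = 16/3, [tt,t] = G_t/2 = -9/16
Gamma^s_ij = (G*[ij,s] - F*[ij,t])/(EG - F^2), Gamma^t_ij = (E*[ij,t] - F*[ij,s])/(EG - F^2)


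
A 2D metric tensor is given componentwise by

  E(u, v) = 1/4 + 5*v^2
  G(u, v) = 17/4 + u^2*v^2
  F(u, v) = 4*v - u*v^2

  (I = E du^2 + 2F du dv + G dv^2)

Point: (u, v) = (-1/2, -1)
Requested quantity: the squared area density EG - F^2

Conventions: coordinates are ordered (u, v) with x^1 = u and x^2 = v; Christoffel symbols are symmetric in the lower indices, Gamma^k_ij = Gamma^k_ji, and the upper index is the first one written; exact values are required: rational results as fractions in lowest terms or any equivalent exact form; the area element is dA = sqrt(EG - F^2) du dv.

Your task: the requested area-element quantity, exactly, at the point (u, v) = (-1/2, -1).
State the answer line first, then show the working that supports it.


Answer: EG - F^2 = 91/8

E = 21/4, F = -7/2, G = 9/2; EG - F^2 = 91/8
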